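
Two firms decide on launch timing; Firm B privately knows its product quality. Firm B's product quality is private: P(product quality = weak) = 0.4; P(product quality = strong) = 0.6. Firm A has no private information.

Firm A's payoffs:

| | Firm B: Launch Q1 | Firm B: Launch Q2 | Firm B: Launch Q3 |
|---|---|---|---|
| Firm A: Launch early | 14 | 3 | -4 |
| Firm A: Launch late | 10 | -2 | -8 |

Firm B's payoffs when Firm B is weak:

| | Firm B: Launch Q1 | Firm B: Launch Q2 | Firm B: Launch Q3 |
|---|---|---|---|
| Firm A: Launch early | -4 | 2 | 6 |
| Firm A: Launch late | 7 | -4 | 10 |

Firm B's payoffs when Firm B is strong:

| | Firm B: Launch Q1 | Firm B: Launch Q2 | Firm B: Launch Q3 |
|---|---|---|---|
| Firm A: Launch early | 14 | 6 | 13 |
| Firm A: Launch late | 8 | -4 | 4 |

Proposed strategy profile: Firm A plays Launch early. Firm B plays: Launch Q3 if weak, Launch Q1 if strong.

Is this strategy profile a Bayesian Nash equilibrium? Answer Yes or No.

Yes

Firm A plays Launch early: E[Launch early] = 0.4·(-4) + 0.6·(14) = 6.8; E[Launch late] = 2.8. Best-responding. ✓
Firm B (product quality weak), facing Launch early: Launch Q1 gives -4, Launch Q2 gives 2, Launch Q3 gives 6. Proposed Launch Q3 is best. ✓
Firm B (product quality strong), facing Launch early: Launch Q1 gives 14, Launch Q2 gives 6, Launch Q3 gives 13. Proposed Launch Q1 is best. ✓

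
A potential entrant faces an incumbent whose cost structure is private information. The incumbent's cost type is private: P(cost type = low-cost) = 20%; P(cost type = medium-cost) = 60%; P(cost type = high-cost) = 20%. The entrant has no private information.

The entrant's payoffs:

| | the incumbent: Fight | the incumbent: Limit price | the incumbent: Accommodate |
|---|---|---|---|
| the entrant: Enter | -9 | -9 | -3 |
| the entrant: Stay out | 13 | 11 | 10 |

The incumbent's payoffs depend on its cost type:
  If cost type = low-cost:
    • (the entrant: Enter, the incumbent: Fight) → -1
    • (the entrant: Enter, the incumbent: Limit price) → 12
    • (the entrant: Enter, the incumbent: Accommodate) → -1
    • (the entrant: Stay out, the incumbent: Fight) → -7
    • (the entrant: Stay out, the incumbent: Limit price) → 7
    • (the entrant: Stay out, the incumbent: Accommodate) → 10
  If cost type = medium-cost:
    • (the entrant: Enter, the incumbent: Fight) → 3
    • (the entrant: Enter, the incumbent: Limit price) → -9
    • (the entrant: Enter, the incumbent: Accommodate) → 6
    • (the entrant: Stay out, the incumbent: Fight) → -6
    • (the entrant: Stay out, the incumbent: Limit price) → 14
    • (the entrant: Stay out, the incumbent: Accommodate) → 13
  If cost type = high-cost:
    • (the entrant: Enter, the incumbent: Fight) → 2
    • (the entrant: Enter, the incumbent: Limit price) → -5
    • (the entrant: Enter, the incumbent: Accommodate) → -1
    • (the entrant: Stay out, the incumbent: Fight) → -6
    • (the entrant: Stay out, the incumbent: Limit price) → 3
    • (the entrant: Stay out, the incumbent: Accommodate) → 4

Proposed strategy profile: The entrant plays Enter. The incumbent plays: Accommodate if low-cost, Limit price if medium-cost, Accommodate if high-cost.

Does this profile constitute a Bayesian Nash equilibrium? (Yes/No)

No

A profile is a BNE iff every type of every player is best-responding given beliefs about the other side.
The entrant plays Enter: E[Enter] = 0.2·(-3) + 0.6·(-9) + 0.2·(-3) = -6.6; E[Stay out] = 10.6. Not best-responding. ✗
The incumbent (cost type low-cost), facing Enter: Fight gives -1, Limit price gives 12, Accommodate gives -1. Proposed Accommodate is not best — profitable deviation exists. ✗
The incumbent (cost type medium-cost), facing Enter: Fight gives 3, Limit price gives -9, Accommodate gives 6. Proposed Limit price is not best — profitable deviation exists. ✗
The incumbent (cost type high-cost), facing Enter: Fight gives 2, Limit price gives -5, Accommodate gives -1. Proposed Accommodate is not best — profitable deviation exists. ✗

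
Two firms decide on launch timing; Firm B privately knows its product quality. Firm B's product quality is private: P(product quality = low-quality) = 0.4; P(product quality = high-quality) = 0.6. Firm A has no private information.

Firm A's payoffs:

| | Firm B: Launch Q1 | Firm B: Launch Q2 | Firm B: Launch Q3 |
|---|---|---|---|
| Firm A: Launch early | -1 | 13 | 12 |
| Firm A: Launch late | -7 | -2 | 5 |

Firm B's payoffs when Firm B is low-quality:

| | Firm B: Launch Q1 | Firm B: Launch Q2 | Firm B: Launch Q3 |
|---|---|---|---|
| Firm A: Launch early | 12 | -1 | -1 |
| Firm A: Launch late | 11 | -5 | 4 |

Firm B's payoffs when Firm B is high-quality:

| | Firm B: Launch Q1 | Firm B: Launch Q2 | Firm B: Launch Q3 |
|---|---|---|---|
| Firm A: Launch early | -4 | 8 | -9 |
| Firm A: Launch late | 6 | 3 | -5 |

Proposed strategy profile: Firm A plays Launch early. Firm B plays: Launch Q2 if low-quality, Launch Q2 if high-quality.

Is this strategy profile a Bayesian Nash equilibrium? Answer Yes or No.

A profile is a BNE iff every type of every player is best-responding given beliefs about the other side.
Firm A plays Launch early: E[Launch early] = 0.4·(13) + 0.6·(13) = 13; E[Launch late] = -2. Best-responding. ✓
Firm B (product quality low-quality), facing Launch early: Launch Q1 gives 12, Launch Q2 gives -1, Launch Q3 gives -1. Proposed Launch Q2 is not best — profitable deviation exists. ✗
Firm B (product quality high-quality), facing Launch early: Launch Q1 gives -4, Launch Q2 gives 8, Launch Q3 gives -9. Proposed Launch Q2 is best. ✓

No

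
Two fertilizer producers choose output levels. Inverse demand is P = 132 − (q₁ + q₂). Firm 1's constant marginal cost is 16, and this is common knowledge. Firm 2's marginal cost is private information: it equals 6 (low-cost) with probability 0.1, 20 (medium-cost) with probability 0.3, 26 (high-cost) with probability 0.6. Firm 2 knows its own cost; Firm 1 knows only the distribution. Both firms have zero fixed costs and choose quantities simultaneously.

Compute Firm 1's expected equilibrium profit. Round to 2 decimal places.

1659.20

Type-c best response for Firm 2: q₂(c) = (132 − c)/2 − q₁/2.
Firm 1 maximizes expected profit; its first-order condition is 132 − 2q₁ − E[q₂] − 16 = 0.
Substituting E[q₂] and solving: E[c₂] = 22.2, so q₁ = (132 − 2·16 + 22.2)/3 = 40.7333.
E[P] = 132 − (q₁ + E[q₂]) = 56.7333; Firm 1's expected profit = (E[P] − 16)·q₁ = (56.7333 − 16)·40.7333 = 1659.2.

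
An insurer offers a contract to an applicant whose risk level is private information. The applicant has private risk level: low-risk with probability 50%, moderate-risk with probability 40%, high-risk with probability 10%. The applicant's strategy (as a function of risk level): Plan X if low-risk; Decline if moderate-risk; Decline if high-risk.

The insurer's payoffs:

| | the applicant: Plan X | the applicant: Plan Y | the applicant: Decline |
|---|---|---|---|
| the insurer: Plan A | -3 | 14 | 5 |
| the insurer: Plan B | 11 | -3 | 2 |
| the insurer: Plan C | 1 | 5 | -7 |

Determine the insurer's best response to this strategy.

E[Plan A] = 0.5·(-3) + 0.4·(5) + 0.1·(5) = 1
E[Plan B] = 0.5·(11) + 0.4·(2) + 0.1·(2) = 6.5
E[Plan C] = 0.5·(1) + 0.4·(-7) + 0.1·(-7) = -3
Best response: Plan B (6.5 is the largest).

Plan B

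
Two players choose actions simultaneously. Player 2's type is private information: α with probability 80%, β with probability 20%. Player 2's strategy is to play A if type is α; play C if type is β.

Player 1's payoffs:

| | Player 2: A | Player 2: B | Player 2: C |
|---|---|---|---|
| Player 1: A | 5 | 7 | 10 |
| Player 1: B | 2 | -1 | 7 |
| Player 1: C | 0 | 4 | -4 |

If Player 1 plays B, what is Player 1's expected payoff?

3

E[B] = 0.8·2 + 0.2·7 = 1.6 + 1.4 = 3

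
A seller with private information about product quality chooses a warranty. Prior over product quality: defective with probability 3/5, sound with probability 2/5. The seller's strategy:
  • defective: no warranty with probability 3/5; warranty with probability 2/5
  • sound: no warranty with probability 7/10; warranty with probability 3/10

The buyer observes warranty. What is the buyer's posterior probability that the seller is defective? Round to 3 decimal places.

Apply Bayes' rule using the sender's strategy as the likelihood.
P(warranty) = (3/5)·(2/5) + (2/5)·(3/10) = 9/25
P(defective | warranty) = ((3/5)·(2/5)) / (9/25) = (6/25) / (9/25) = 2/3

0.667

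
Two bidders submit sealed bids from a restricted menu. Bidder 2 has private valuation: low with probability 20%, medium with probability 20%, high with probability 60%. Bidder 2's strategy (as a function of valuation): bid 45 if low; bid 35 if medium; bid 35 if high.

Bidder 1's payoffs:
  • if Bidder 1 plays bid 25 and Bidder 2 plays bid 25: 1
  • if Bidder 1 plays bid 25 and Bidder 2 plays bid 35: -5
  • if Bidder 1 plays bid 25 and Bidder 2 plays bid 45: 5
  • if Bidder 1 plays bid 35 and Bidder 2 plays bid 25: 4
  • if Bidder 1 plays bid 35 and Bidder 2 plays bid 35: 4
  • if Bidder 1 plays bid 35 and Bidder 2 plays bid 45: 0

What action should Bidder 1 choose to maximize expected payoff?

bid 35

E[bid 25] = 0.2·(5) + 0.2·(-5) + 0.6·(-5) = -3
E[bid 35] = 0.2·(0) + 0.2·(4) + 0.6·(4) = 3.2
Best response: bid 35 (3.2 is the largest).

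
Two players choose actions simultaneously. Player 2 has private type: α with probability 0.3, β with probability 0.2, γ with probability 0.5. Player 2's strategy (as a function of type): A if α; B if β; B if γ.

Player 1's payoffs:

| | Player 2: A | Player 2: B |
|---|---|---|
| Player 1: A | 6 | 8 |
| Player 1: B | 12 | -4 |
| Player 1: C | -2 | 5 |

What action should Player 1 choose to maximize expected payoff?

A

E[A] = 0.3·(6) + 0.2·(8) + 0.5·(8) = 7.4
E[B] = 0.3·(12) + 0.2·(-4) + 0.5·(-4) = 0.8
E[C] = 0.3·(-2) + 0.2·(5) + 0.5·(5) = 2.9
Best response: A (7.4 is the largest).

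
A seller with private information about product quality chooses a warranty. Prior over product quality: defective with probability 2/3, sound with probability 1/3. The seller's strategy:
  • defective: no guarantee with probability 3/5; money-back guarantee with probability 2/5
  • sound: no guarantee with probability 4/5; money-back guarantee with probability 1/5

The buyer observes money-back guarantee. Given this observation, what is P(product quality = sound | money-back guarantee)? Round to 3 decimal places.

0.200

P(money-back guarantee) = (2/3)·(2/5) + (1/3)·(1/5) = 1/3
P(sound | money-back guarantee) = ((1/3)·(1/5)) / (1/3) = (1/15) / (1/3) = 1/5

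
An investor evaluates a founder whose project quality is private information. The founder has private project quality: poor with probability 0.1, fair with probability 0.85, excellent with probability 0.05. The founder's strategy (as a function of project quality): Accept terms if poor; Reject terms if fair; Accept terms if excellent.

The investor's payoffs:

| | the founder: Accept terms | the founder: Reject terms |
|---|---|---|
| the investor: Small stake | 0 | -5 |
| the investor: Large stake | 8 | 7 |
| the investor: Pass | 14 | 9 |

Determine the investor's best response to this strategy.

Pass

E[Small stake] = 0.1·(0) + 0.85·(-5) + 0.05·(0) = -4.25
E[Large stake] = 0.1·(8) + 0.85·(7) + 0.05·(8) = 7.15
E[Pass] = 0.1·(14) + 0.85·(9) + 0.05·(14) = 9.75
Best response: Pass (9.75 is the largest).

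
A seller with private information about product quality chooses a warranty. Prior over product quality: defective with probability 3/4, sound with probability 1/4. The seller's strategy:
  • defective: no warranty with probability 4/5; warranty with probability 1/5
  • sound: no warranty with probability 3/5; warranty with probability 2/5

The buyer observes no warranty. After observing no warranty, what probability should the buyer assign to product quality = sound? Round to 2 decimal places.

P(no warranty) = (3/4)·(4/5) + (1/4)·(3/5) = 3/4
P(sound | no warranty) = ((1/4)·(3/5)) / (3/4) = (3/20) / (3/4) = 1/5

0.20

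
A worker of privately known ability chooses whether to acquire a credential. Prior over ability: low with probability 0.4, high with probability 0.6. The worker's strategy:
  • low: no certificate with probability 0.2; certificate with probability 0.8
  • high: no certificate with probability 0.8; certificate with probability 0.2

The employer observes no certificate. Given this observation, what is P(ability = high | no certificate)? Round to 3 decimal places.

Apply Bayes' rule using the sender's strategy as the likelihood.
P(no certificate) = 0.4·0.2 + 0.6·0.8 = 0.56
P(high | no certificate) = (0.6·0.8) / 0.56 = 0.48 / 0.56 = 0.857143

0.857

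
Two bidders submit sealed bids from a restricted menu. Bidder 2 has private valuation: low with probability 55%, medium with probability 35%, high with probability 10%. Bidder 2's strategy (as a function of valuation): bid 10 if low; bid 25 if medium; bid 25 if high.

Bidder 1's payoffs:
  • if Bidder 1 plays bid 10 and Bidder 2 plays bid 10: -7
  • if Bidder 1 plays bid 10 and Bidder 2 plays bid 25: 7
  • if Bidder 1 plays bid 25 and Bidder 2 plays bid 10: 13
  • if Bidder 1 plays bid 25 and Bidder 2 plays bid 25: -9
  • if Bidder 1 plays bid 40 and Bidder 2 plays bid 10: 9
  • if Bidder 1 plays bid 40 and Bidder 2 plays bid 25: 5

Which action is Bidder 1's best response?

bid 40

E[bid 10] = 0.55·(-7) + 0.35·(7) + 0.1·(7) = -0.7
E[bid 25] = 0.55·(13) + 0.35·(-9) + 0.1·(-9) = 3.1
E[bid 40] = 0.55·(9) + 0.35·(5) + 0.1·(5) = 7.2
Best response: bid 40 (7.2 is the largest).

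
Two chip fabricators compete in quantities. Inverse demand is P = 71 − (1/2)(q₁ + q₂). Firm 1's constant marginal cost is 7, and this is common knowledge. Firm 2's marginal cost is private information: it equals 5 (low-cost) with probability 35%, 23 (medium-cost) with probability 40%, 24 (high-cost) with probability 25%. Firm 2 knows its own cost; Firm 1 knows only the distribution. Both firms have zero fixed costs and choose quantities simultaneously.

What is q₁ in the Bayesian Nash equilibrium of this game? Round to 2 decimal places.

Firm 2 with cost c maximizes (71 − (1/2)(q₁+q₂) − c)·q₂, giving q₂(c) = (71 − c − (1/2)q₁).
E[c₂] = 0.35·5 + 0.4·23 + 0.25·24 = 16.95
Firm 1's FOC against E[q₂] yields q₁ = (71 − 2·7 + E[c₂])/(3/2) = (71 − 14 + 16.95)/(3/2) = 49.3.

49.30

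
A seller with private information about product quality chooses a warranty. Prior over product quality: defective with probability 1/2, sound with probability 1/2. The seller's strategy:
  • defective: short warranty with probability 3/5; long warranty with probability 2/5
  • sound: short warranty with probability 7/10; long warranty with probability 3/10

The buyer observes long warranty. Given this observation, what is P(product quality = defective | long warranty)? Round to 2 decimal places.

0.57

Apply Bayes' rule using the sender's strategy as the likelihood.
P(long warranty) = (1/2)·(2/5) + (1/2)·(3/10) = 7/20
P(defective | long warranty) = ((1/2)·(2/5)) / (7/20) = (1/5) / (7/20) = 4/7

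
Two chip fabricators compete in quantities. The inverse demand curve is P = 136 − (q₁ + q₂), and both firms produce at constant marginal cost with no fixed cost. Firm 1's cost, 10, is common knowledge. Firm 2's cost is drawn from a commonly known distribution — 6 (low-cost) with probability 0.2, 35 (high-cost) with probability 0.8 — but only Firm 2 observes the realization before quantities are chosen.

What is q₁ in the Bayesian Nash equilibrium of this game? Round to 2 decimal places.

48.40

Type-c best response for Firm 2: q₂(c) = (136 − c)/2 − q₁/2.
Firm 1 maximizes expected profit; its first-order condition is 136 − 2q₁ − E[q₂] − 10 = 0.
Substituting E[q₂] and solving: E[c₂] = 29.2, so q₁ = (136 − 2·10 + 29.2)/3 = 48.4.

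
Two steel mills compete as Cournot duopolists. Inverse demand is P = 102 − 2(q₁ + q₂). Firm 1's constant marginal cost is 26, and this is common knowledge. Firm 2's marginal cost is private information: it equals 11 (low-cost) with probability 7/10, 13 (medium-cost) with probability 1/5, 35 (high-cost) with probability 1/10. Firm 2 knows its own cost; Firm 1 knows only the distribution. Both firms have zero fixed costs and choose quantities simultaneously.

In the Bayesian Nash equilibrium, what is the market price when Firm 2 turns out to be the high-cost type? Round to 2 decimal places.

Firm 2 with cost c maximizes (102 − 2(q₁+q₂) − c)·q₂, giving q₂(c) = (102 − c − 2q₁)/4.
E[c₂] = 7/10·11 + 1/5·13 + 1/10·35 = 13.8
Firm 1's FOC against E[q₂] yields q₁ = (102 − 2·26 + E[c₂])/6 = (102 − 52 + 13.8)/6 = 10.6333.
q₂(high-cost) = 11.4333, so P = 102 − 2·(10.6333 + 11.4333) = 57.8667.

57.87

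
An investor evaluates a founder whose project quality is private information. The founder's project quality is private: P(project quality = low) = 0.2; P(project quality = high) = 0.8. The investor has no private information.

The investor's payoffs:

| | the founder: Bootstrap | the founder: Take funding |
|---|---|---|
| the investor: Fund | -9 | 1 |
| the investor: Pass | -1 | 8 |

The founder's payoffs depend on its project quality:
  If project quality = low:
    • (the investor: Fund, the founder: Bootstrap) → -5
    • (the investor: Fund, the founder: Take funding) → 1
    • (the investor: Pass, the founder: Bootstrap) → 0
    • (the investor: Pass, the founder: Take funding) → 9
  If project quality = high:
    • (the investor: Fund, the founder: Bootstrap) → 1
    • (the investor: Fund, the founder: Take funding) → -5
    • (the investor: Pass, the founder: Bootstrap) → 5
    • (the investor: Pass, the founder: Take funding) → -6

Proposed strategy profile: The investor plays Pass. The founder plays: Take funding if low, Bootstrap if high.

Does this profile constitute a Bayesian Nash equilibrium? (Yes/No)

The investor plays Pass: E[Pass] = 0.2·(8) + 0.8·(-1) = 0.8; E[Fund] = -7. Best-responding. ✓
The founder (project quality low), facing Pass: Bootstrap gives 0, Take funding gives 9. Proposed Take funding is best. ✓
The founder (project quality high), facing Pass: Bootstrap gives 5, Take funding gives -6. Proposed Bootstrap is best. ✓

Yes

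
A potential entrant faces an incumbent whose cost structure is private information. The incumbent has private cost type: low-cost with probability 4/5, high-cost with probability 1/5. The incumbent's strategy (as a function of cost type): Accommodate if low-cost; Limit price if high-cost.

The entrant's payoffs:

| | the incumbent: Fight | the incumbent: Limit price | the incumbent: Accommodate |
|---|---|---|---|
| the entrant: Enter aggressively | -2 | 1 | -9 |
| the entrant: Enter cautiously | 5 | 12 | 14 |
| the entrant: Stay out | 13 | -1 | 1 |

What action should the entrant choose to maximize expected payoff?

Compute the entrant's expected payoff for each action, taking the expectation over the incumbent's type.
E[Enter aggressively] = 4/5·(-9) + 1/5·(1) = -7
E[Enter cautiously] = 4/5·(14) + 1/5·(12) = 68/5
E[Stay out] = 4/5·(1) + 1/5·(-1) = 3/5
Best response: Enter cautiously (68/5 is the largest).

Enter cautiously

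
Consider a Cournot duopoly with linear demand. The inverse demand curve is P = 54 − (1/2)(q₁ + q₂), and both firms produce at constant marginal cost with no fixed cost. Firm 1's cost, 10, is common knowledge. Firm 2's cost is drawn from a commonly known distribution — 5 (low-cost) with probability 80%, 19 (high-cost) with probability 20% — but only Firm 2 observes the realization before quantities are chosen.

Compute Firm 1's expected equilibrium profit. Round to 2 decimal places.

Type-c best response for Firm 2: q₂(c) = (54 − c) − q₁/2.
Firm 1 maximizes expected profit; its first-order condition is 54 − q₁ − (1/2)E[q₂] − 10 = 0.
Substituting E[q₂] and solving: E[c₂] = 7.8, so q₁ = (54 − 2·10 + 7.8)/(3/2) = 27.8667.
E[P] = 54 − (1/2)·(q₁ + E[q₂]) = 23.9333; Firm 1's expected profit = (E[P] − 10)·q₁ = (23.9333 − 10)·27.8667 = 388.276.

388.28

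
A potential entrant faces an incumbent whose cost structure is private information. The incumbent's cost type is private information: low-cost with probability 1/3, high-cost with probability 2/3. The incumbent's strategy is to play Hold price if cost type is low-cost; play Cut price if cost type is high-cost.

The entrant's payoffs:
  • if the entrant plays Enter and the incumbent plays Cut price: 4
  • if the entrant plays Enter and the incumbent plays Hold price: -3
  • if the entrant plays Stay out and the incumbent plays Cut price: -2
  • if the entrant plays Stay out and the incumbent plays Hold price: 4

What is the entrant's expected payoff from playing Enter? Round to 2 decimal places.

E[Enter] = 1/3·(-3) + 2/3·4 = (-1) + 8/3 = 5/3

1.67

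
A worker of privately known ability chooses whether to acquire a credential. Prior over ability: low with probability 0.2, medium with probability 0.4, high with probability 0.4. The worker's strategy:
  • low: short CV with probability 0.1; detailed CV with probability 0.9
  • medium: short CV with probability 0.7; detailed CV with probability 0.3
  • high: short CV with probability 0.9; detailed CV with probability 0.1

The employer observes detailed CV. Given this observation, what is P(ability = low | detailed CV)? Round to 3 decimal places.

0.529

P(detailed CV) = 0.2·0.9 + 0.4·0.3 + 0.4·0.1 = 0.34
P(low | detailed CV) = (0.2·0.9) / 0.34 = 0.18 / 0.34 = 0.529412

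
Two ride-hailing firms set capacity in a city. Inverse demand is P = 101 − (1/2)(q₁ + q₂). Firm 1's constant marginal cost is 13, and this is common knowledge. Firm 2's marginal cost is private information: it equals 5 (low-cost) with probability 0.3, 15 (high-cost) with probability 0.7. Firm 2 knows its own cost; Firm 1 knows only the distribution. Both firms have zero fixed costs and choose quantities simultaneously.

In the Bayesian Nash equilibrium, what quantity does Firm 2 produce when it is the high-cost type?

57

Type-c best response for Firm 2: q₂(c) = (101 − c) − q₁/2.
Firm 1 maximizes expected profit; its first-order condition is 101 − q₁ − (1/2)E[q₂] − 13 = 0.
Substituting E[q₂] and solving: E[c₂] = 12, so q₁ = (101 − 2·13 + 12)/(3/2) = 58.
q₂(high-cost) = (101 − 15 − (1/2)·58) = 57.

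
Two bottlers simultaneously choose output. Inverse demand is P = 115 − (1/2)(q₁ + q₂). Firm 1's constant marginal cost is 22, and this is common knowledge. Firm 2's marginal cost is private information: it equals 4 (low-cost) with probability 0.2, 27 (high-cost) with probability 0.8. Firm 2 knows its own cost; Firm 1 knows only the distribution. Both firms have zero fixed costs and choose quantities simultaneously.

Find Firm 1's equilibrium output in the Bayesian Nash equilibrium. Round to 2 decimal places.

Firm 2 with cost c maximizes (115 − (1/2)(q₁+q₂) − c)·q₂, giving q₂(c) = (115 − c − (1/2)q₁).
E[c₂] = 0.2·4 + 0.8·27 = 22.4
Firm 1's FOC against E[q₂] yields q₁ = (115 − 2·22 + E[c₂])/(3/2) = (115 − 44 + 22.4)/(3/2) = 62.2667.

62.27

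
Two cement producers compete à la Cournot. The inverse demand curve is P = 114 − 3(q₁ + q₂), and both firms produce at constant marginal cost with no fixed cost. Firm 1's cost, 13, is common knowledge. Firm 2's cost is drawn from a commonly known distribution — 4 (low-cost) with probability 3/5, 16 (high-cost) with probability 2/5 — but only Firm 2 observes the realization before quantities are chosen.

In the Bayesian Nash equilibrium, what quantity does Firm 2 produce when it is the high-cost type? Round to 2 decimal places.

10.96

Each type of Firm 2 best-responds to q₁; Firm 1 best-responds to the expected q₂ over Firm 2's types.
Firm 2 with cost c maximizes (114 − 3(q₁+q₂) − c)·q₂, giving q₂(c) = (114 − c − 3q₁)/6.
E[c₂] = 3/5·4 + 2/5·16 = 8.8
Firm 1's FOC against E[q₂] yields q₁ = (114 − 2·13 + E[c₂])/9 = (114 − 26 + 8.8)/9 = 10.7556.
q₂(high-cost) = (114 − 16 − 3·10.7556)/6 = 10.9556.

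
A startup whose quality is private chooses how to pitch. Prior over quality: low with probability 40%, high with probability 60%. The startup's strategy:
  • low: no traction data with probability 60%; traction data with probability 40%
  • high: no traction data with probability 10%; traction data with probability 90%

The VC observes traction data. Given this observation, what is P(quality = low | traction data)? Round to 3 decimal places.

0.229

P(traction data) = 0.4·0.4 + 0.6·0.9 = 0.7
P(low | traction data) = (0.4·0.4) / 0.7 = 0.16 / 0.7 = 0.228571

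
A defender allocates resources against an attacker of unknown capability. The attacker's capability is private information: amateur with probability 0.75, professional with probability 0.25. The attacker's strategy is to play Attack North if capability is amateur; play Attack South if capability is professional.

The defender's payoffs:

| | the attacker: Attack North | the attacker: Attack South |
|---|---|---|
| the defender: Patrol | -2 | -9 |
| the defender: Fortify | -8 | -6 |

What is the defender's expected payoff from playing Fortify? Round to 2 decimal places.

-7.50

E[Fortify] = 0.75·(-8) + 0.25·(-6) = (-6) + (-1.5) = -7.5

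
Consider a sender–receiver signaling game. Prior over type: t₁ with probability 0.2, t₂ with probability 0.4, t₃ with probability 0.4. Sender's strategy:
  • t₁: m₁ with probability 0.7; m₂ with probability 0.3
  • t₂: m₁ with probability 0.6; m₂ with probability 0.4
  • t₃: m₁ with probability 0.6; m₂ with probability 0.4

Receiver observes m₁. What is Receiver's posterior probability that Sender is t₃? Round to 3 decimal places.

P(m₁) = 0.2·0.7 + 0.4·0.6 + 0.4·0.6 = 0.62
P(t₃ | m₁) = (0.4·0.6) / 0.62 = 0.24 / 0.62 = 0.387097

0.387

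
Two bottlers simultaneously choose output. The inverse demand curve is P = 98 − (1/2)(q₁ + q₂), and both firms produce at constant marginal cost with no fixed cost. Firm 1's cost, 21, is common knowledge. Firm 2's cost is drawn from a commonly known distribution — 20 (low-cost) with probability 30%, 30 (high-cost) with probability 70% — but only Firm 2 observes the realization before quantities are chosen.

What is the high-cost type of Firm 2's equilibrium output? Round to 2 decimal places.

Type-c best response for Firm 2: q₂(c) = (98 − c) − q₁/2.
Firm 1 maximizes expected profit; its first-order condition is 98 − q₁ − (1/2)E[q₂] − 21 = 0.
Substituting E[q₂] and solving: E[c₂] = 27, so q₁ = (98 − 2·21 + 27)/(3/2) = 55.3333.
q₂(high-cost) = (98 − 30 − (1/2)·55.3333) = 40.3333.

40.33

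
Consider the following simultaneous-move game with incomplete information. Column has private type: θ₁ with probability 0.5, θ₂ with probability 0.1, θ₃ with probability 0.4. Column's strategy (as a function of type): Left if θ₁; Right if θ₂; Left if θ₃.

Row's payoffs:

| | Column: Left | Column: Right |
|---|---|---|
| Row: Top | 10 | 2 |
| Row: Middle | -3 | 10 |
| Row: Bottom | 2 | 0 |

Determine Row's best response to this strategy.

E[Top] = 0.5·(10) + 0.1·(2) + 0.4·(10) = 9.2
E[Middle] = 0.5·(-3) + 0.1·(10) + 0.4·(-3) = -1.7
E[Bottom] = 0.5·(2) + 0.1·(0) + 0.4·(2) = 1.8
Best response: Top (9.2 is the largest).

Top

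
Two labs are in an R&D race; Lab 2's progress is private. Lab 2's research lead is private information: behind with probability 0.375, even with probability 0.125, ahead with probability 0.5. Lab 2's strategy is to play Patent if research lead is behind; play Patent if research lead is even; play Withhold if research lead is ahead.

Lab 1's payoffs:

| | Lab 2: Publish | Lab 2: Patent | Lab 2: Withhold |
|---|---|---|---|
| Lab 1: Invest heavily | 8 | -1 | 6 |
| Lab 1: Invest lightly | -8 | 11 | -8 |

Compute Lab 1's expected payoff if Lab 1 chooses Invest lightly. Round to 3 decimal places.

1.500

E[Invest lightly] = 0.375·11 + 0.125·11 + 0.5·(-8) = 4.125 + 1.375 + (-4) = 1.5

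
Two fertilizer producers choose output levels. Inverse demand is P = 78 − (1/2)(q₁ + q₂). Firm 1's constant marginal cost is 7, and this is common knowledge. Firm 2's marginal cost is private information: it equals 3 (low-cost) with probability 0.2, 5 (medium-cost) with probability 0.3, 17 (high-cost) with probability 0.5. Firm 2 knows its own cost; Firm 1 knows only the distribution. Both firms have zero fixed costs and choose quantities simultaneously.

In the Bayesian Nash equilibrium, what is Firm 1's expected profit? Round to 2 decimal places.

1236.70

Firm 2 with cost c maximizes (78 − (1/2)(q₁+q₂) − c)·q₂, giving q₂(c) = (78 − c − (1/2)q₁).
E[c₂] = 0.2·3 + 0.3·5 + 0.5·17 = 10.6
Firm 1's FOC against E[q₂] yields q₁ = (78 − 2·7 + E[c₂])/(3/2) = (78 − 14 + 10.6)/(3/2) = 49.7333.
E[P] = 78 − (1/2)·(q₁ + E[q₂]) = 31.8667; Firm 1's expected profit = (E[P] − 7)·q₁ = (31.8667 − 7)·49.7333 = 1236.7.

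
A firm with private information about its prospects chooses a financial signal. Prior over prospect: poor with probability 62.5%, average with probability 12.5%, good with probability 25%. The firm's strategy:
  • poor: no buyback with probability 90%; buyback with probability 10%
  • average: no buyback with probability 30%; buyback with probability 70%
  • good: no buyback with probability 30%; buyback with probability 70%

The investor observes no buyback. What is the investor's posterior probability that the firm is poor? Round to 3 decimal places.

P(no buyback) = 0.625·0.9 + 0.125·0.3 + 0.25·0.3 = 0.675
P(poor | no buyback) = (0.625·0.9) / 0.675 = 0.5625 / 0.675 = 0.833333

0.833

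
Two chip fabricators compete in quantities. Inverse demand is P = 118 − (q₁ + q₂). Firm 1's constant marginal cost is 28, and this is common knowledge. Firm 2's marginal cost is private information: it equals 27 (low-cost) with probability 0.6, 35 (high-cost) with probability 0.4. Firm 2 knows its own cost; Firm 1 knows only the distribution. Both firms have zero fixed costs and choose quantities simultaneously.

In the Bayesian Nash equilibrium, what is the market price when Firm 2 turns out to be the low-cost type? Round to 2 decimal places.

Type-c best response for Firm 2: q₂(c) = (118 − c)/2 − q₁/2.
Firm 1 maximizes expected profit; its first-order condition is 118 − 2q₁ − E[q₂] − 28 = 0.
Substituting E[q₂] and solving: E[c₂] = 30.2, so q₁ = (118 − 2·28 + 30.2)/3 = 30.7333.
q₂(low-cost) = 30.1333, so P = 118 − (30.7333 + 30.1333) = 57.1333.

57.13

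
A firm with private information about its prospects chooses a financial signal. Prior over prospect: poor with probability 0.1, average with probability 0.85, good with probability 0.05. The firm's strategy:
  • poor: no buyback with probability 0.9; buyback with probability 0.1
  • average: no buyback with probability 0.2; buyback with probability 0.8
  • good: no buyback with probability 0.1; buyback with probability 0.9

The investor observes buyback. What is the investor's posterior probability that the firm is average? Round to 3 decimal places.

P(buyback) = 0.1·0.1 + 0.85·0.8 + 0.05·0.9 = 0.735
P(average | buyback) = (0.85·0.8) / 0.735 = 0.68 / 0.735 = 0.92517

0.925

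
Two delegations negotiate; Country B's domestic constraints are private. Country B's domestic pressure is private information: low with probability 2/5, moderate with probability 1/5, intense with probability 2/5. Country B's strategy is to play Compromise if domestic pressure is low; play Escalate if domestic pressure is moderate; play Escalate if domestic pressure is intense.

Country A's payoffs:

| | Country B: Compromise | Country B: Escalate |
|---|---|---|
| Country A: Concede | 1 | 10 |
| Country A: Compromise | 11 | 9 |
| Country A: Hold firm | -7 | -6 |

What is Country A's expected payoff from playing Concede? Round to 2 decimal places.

6.40

Take the expectation over Country B's domestic pressure, weighting each type's action by its prior probability.
E[Concede] = 2/5·1 + 1/5·10 + 2/5·10 = 2/5 + 2 + 4 = 32/5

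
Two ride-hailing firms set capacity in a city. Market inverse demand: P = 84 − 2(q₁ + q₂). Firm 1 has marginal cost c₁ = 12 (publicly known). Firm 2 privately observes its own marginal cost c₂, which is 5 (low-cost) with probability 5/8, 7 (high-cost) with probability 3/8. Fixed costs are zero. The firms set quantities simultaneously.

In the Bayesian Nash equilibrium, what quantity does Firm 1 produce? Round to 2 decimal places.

Type-c best response for Firm 2: q₂(c) = (84 − c)/4 − q₁/2.
Firm 1 maximizes expected profit; its first-order condition is 84 − 4q₁ − 2E[q₂] − 12 = 0.
Substituting E[q₂] and solving: E[c₂] = 5.75, so q₁ = (84 − 2·12 + 5.75)/6 = 10.9583.

10.96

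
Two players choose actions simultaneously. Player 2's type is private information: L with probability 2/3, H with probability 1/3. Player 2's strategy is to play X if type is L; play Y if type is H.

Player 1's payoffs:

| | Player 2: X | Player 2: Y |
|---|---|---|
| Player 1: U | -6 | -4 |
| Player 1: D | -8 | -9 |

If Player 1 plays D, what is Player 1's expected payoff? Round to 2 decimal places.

E[D] = 2/3·(-8) + 1/3·(-9) = (-16/3) + (-3) = -25/3

-8.33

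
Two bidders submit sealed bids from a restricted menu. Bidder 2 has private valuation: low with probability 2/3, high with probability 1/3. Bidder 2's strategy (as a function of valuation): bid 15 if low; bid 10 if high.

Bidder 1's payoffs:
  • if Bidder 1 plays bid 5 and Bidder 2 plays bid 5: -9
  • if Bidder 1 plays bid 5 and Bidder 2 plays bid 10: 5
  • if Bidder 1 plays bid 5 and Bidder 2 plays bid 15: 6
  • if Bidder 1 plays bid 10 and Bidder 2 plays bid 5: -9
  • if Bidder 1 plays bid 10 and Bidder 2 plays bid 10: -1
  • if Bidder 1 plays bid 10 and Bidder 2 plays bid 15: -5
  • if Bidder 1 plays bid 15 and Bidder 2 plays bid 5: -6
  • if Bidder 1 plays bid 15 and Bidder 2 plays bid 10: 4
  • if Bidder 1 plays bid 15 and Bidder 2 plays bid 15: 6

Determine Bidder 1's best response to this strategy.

bid 5

E[bid 5] = 2/3·(6) + 1/3·(5) = 17/3
E[bid 10] = 2/3·(-5) + 1/3·(-1) = -11/3
E[bid 15] = 2/3·(6) + 1/3·(4) = 16/3
Best response: bid 5 (17/3 is the largest).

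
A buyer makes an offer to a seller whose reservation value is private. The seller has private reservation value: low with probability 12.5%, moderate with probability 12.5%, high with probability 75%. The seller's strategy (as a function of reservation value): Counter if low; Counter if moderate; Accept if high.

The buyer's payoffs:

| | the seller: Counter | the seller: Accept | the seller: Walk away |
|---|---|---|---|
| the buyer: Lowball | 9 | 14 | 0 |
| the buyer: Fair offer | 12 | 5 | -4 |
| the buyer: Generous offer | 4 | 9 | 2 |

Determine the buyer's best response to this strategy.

Lowball

E[Lowball] = 0.125·(9) + 0.125·(9) + 0.75·(14) = 12.75
E[Fair offer] = 0.125·(12) + 0.125·(12) + 0.75·(5) = 6.75
E[Generous offer] = 0.125·(4) + 0.125·(4) + 0.75·(9) = 7.75
Best response: Lowball (12.75 is the largest).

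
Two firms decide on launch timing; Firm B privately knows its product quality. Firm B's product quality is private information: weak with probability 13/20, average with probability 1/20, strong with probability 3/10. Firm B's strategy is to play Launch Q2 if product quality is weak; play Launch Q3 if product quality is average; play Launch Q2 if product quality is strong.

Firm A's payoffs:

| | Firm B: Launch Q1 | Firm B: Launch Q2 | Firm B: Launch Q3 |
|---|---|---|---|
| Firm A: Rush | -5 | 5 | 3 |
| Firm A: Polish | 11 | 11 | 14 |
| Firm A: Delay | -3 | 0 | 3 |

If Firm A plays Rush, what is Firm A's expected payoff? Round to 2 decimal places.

E[Rush] = 13/20·5 + 1/20·3 + 3/10·5 = 13/4 + 3/20 + 3/2 = 49/10

4.90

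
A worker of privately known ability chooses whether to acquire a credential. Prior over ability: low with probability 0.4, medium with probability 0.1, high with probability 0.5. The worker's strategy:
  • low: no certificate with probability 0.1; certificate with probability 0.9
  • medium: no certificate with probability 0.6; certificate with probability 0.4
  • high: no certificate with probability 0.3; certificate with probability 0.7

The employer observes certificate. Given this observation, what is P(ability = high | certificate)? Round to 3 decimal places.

P(certificate) = 0.4·0.9 + 0.1·0.4 + 0.5·0.7 = 0.75
P(high | certificate) = (0.5·0.7) / 0.75 = 0.35 / 0.75 = 0.466667

0.467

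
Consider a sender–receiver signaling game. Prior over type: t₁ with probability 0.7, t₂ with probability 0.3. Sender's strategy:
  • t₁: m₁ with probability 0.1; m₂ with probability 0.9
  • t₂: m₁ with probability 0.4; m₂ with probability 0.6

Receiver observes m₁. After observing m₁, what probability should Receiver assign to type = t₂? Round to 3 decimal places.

P(m₁) = 0.7·0.1 + 0.3·0.4 = 0.19
P(t₂ | m₁) = (0.3·0.4) / 0.19 = 0.12 / 0.19 = 0.631579

0.632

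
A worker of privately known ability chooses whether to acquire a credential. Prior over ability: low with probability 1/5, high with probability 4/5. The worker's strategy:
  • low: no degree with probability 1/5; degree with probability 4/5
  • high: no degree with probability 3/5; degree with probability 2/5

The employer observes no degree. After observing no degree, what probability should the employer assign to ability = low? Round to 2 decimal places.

0.08

Apply Bayes' rule using the sender's strategy as the likelihood.
P(no degree) = (1/5)·(1/5) + (4/5)·(3/5) = 13/25
P(low | no degree) = ((1/5)·(1/5)) / (13/25) = (1/25) / (13/25) = 1/13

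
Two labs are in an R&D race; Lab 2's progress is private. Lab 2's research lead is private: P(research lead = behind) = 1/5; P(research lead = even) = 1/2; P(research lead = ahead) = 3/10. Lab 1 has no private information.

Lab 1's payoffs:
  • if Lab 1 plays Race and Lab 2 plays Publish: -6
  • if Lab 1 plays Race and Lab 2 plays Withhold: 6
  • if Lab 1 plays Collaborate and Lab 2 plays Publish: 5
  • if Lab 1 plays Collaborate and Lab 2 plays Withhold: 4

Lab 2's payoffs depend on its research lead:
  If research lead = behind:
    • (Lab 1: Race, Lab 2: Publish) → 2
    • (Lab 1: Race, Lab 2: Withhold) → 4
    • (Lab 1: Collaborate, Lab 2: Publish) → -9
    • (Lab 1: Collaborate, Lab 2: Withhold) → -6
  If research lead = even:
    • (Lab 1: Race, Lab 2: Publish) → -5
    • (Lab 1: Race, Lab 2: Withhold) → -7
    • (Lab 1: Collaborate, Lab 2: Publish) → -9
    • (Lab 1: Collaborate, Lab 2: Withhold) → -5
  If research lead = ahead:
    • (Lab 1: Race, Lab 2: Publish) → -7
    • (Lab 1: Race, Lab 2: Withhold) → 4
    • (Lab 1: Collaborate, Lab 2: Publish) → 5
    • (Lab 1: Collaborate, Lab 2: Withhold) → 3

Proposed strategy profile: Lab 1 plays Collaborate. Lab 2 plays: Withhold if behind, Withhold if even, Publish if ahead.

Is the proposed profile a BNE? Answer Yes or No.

Lab 1 plays Collaborate: E[Collaborate] = 1/5·(4) + 1/2·(4) + 3/10·(5) = 43/10; E[Race] = 12/5. Best-responding. ✓
Lab 2 (research lead behind), facing Collaborate: Publish gives -9, Withhold gives -6. Proposed Withhold is best. ✓
Lab 2 (research lead even), facing Collaborate: Publish gives -9, Withhold gives -5. Proposed Withhold is best. ✓
Lab 2 (research lead ahead), facing Collaborate: Publish gives 5, Withhold gives 3. Proposed Publish is best. ✓

Yes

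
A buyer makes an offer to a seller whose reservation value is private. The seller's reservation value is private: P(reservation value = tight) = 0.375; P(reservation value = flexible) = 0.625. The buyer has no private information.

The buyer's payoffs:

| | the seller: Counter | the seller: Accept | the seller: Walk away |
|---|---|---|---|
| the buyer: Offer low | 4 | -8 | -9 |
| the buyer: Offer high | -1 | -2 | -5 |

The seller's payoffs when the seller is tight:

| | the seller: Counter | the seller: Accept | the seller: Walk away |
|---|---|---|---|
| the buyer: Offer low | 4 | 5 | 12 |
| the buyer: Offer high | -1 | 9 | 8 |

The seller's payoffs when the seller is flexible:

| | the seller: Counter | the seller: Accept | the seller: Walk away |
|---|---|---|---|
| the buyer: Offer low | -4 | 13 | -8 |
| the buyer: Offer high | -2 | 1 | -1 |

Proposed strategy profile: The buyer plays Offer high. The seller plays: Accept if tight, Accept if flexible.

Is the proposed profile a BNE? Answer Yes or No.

Yes

The buyer plays Offer high: E[Offer high] = 0.375·(-2) + 0.625·(-2) = -2; E[Offer low] = -8. Best-responding. ✓
The seller (reservation value tight), facing Offer high: Counter gives -1, Accept gives 9, Walk away gives 8. Proposed Accept is best. ✓
The seller (reservation value flexible), facing Offer high: Counter gives -2, Accept gives 1, Walk away gives -1. Proposed Accept is best. ✓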